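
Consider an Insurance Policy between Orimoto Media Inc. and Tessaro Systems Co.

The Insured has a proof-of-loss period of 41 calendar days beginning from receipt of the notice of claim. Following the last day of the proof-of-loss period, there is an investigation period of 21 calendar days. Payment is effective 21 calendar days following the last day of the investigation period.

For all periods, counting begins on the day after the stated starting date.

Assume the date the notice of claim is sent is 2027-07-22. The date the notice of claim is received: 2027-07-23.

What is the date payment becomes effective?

2027-10-14

Adding 41 calendar days to 2027-07-23 gives 2027-09-02, which is the last day of the proof-of-loss period.
The last day of the investigation period: 21 calendar days after 2027-09-02 is 2027-09-23.
The date payment becomes effective: 21 calendar days after 2027-09-23 is 2027-10-14.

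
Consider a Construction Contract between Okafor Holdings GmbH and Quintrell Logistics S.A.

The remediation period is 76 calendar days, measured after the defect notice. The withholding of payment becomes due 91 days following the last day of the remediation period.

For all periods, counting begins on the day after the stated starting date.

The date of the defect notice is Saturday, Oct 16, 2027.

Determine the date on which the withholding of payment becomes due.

The last day of the remediation period: Oct 16, 2027 + 76 days = Dec 31, 2027.
The date on which the withholding of payment becomes due: Dec 31, 2027 + 91 days = Mar 31, 2028.

Mar 31, 2028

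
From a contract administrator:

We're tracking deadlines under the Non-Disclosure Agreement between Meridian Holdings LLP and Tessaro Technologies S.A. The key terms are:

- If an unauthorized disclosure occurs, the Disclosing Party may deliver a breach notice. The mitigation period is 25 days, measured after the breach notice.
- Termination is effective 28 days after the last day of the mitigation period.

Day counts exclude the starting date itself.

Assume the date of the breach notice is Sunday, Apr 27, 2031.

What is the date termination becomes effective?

Adding 25 calendar days to Apr 27, 2031 gives May 22, 2031, which is the last day of the mitigation period.
Adding 28 calendar days to May 22, 2031 gives Jun 19, 2031, which is the date termination becomes effective.

Jun 19, 2031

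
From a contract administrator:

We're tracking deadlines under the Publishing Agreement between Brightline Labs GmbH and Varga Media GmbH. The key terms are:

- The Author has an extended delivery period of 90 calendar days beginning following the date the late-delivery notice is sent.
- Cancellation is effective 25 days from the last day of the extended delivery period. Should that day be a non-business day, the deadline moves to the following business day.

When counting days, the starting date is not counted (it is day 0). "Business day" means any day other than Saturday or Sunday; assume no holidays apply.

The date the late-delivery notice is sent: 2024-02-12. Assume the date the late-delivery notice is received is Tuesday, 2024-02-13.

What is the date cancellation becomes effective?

The last day of the extended delivery period: 90 calendar days after 2024-02-12 is 2024-05-12.
Adding 25 calendar days to 2024-05-12 gives 2024-06-06, which is the date cancellation becomes effective. 2024-06-06 is a Thursday, so no roll-forward applies.

2024-06-06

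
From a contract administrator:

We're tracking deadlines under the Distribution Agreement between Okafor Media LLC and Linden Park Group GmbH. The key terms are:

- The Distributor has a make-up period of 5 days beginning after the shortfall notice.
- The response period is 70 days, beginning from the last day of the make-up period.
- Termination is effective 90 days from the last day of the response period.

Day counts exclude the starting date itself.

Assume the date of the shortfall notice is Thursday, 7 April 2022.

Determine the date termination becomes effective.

19 September 2022

The last day of the make-up period: 5 calendar days after 7 April 2022 is 12 April 2022.
The last day of the response period: 70 calendar days after 12 April 2022 is 21 June 2022.
Adding 90 calendar days to 21 June 2022 gives 19 September 2022, which is the date termination becomes effective.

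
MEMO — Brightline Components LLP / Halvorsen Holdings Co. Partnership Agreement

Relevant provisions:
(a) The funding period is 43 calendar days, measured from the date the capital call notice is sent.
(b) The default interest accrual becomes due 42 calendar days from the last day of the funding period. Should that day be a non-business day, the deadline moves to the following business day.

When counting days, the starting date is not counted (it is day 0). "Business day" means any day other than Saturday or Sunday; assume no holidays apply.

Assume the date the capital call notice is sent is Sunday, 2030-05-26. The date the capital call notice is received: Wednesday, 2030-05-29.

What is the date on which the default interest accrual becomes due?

2030-08-19

Adding 43 calendar days to 2030-05-26 gives 2030-07-08, which is the last day of the funding period.
Adding 42 calendar days to 2030-07-08 gives 2030-08-19, which is the date on which the default interest accrual becomes due. 2030-08-19 is a Monday, so no roll-forward applies.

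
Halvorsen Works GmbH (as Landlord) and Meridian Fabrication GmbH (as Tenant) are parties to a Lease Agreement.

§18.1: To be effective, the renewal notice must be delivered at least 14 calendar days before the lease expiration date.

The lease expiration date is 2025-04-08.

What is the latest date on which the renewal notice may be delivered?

Counting back 14 calendar days from 2025-04-08 gives 2025-03-25.

2025-03-25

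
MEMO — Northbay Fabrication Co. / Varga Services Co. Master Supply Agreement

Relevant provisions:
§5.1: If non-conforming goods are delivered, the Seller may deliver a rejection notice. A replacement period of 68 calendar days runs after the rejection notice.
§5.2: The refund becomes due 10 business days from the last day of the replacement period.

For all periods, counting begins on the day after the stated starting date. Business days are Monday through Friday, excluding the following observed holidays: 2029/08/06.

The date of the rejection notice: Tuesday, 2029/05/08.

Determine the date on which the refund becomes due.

2029/07/27

Adding 68 calendar days to 2029/05/08 gives 2029/07/15, which is the last day of the replacement period.
The date on which the refund becomes due: counting 10 business days from Sunday, 2029/07/15 (Jul 16, Jul 17, Jul 18, Jul 19, Jul 20, Jul 23, Jul 24, Jul 25, Jul 26, Jul 27, skipping weekends) reaches Friday, 2029/07/27.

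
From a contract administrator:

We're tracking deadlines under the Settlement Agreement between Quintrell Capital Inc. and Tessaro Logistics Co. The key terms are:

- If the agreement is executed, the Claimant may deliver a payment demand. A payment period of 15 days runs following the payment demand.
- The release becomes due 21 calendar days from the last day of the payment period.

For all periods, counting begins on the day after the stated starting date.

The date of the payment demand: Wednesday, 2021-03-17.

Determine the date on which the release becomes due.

The last day of the payment period: 15 calendar days after 2021-03-17 is 2021-04-01.
The date on which the release becomes due: 21 calendar days after 2021-04-01 is 2021-04-22.

2021-04-22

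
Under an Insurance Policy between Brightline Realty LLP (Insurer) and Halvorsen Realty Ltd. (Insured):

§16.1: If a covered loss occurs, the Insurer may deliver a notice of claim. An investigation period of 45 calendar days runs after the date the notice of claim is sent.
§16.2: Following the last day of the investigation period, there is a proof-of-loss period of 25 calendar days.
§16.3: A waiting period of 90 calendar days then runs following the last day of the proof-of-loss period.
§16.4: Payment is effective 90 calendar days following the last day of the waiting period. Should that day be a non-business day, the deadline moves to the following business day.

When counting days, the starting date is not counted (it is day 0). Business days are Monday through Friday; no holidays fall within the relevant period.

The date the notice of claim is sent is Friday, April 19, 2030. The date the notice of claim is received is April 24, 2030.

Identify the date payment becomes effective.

The last day of the investigation period: 45 calendar days after April 19, 2030 is June 3, 2030.
The last day of the proof-of-loss period: 25 calendar days after June 3, 2030 is June 28, 2030.
The last day of the waiting period: 90 calendar days after June 28, 2030 is September 26, 2030.
The date payment becomes effective: September 26, 2030 + 90 days = December 25, 2030. December 25, 2030 is a Wednesday, so no roll-forward applies.

December 25, 2030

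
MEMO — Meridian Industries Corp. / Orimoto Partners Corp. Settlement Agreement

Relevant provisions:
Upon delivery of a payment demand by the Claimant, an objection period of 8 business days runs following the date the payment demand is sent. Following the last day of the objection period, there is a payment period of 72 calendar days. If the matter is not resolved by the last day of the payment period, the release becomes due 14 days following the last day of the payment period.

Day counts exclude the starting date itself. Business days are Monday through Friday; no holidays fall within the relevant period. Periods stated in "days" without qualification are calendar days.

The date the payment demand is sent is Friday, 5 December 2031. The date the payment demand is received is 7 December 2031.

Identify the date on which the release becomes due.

12 March 2032

From Friday, 5 December 2031, 8 business days (Dec 8, Dec 9, Dec 10, Dec 11, Dec 12, Dec 15, Dec 16, Dec 17, skipping weekends) brings us to Wednesday, 17 December 2031, which is the last day of the objection period.
The last day of the payment period: 72 calendar days after 17 December 2031 is 27 February 2032.
The date on which the release becomes due: 27 February 2032 + 14 days = 12 March 2032.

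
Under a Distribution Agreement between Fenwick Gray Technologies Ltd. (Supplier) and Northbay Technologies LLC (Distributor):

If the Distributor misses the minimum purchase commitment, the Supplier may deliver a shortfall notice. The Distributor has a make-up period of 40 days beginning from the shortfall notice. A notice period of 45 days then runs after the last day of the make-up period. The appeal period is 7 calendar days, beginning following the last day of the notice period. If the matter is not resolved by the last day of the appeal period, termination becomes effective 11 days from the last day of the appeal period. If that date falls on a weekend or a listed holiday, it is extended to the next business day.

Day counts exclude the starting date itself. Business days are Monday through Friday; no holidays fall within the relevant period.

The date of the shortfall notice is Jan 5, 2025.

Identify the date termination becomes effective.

Apr 18, 2025

The last day of the make-up period: Jan 5, 2025 + 40 days = Feb 14, 2025.
The last day of the notice period: Feb 14, 2025 + 45 days = Mar 31, 2025.
The last day of the appeal period: 7 calendar days after Mar 31, 2025 is Apr 7, 2025.
Adding 11 calendar days to Apr 7, 2025 gives Apr 18, 2025, which is the date termination becomes effective. Apr 18, 2025 is a Friday, so no roll-forward applies.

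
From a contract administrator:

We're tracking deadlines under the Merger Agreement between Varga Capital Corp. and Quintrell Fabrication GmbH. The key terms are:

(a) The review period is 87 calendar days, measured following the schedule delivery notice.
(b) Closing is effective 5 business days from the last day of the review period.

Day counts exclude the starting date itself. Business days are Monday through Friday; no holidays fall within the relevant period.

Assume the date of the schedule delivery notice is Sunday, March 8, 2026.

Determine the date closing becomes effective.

June 10, 2026

The last day of the review period: March 8, 2026 + 87 days = June 3, 2026.
The date closing becomes effective: 5 business days after Wednesday, June 3, 2026, skipping weekends — Jun 4, Jun 5, Jun 8, Jun 9, Jun 10 — lands on Wednesday, June 10, 2026.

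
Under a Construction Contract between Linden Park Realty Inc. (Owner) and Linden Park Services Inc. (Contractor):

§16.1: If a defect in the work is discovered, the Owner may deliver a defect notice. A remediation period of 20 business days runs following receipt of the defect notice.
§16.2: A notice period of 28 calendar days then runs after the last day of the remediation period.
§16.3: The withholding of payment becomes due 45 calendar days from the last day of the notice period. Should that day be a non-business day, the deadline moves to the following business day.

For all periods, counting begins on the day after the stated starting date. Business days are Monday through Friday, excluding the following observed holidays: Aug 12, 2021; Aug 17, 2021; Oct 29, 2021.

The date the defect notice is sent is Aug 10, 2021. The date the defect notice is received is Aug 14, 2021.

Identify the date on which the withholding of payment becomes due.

Nov 25, 2021

The last day of the remediation period: counting 20 business days from Saturday, Aug 14, 2021 (Aug 16, Aug 18, Aug 19, Aug 20, …, Sep 9, Sep 10, Sep 13, skipping weekends and the listed holiday on Aug 17) reaches Monday, Sep 13, 2021.
The last day of the notice period: Sep 13, 2021 + 28 days = Oct 11, 2021.
The date on which the withholding of payment becomes due: 45 calendar days after Oct 11, 2021 is Nov 25, 2021. Nov 25, 2021 is a Thursday and is not a listed holiday, so no roll-forward applies.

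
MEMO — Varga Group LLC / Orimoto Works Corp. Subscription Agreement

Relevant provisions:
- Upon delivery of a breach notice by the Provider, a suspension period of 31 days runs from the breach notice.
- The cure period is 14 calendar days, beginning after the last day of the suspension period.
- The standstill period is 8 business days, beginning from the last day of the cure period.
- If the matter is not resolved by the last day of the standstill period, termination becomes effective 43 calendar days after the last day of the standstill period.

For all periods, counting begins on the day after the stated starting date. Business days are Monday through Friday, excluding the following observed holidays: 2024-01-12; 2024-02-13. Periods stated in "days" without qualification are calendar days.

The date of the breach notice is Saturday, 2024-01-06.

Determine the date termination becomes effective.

The last day of the suspension period: 2024-01-06 + 31 days = 2024-02-06.
The last day of the cure period: 2024-02-06 + 14 days = 2024-02-20.
The last day of the standstill period: counting 8 business days from Tuesday, 2024-02-20 (Feb 21, Feb 22, Feb 23, Feb 26, Feb 27, Feb 28, Feb 29, Mar 1, skipping weekends) reaches Friday, 2024-03-01.
The date termination becomes effective: 2024-03-01 + 43 days = 2024-04-13.

2024-04-13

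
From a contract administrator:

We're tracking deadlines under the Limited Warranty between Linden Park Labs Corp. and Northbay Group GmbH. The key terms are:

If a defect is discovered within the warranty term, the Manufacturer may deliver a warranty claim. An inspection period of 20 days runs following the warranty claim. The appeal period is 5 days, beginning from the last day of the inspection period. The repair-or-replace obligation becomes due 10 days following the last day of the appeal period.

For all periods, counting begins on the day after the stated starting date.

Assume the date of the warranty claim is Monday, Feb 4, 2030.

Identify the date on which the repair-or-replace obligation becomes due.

Mar 11, 2030

Adding 20 calendar days to Feb 4, 2030 gives Feb 24, 2030, which is the last day of the inspection period.
The last day of the appeal period: 5 calendar days after Feb 24, 2030 is Mar 1, 2030.
The date on which the repair-or-replace obligation becomes due: 10 calendar days after Mar 1, 2030 is Mar 11, 2030.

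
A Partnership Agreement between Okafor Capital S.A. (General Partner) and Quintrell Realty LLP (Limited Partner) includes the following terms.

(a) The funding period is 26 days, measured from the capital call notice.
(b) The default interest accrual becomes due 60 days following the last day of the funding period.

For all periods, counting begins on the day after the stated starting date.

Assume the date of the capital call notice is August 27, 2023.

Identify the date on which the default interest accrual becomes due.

Adding 26 calendar days to August 27, 2023 gives September 22, 2023, which is the last day of the funding period.
The date on which the default interest accrual becomes due: September 22, 2023 + 60 days = November 21, 2023.

November 21, 2023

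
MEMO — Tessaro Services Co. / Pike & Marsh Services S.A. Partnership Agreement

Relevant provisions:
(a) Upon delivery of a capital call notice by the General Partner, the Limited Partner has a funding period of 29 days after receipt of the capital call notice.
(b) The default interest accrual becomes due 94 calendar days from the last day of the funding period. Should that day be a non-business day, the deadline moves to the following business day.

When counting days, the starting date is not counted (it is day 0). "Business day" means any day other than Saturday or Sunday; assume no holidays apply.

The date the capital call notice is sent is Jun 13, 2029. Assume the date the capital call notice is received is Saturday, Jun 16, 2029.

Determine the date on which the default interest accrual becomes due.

Oct 17, 2029

The last day of the funding period: Jun 16, 2029 + 29 days = Jul 15, 2029.
The date on which the default interest accrual becomes due: 94 calendar days after Jul 15, 2029 is Oct 17, 2029. Oct 17, 2029 is a Wednesday, so no roll-forward applies.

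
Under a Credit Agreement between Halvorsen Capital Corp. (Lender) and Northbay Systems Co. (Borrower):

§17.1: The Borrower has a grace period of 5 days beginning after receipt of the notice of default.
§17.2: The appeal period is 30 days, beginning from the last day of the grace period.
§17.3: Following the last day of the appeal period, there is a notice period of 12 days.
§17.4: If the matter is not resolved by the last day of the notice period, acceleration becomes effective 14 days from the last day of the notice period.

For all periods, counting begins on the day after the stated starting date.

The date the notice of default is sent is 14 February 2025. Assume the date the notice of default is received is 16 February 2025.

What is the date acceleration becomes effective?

The last day of the grace period: 16 February 2025 + 5 days = 21 February 2025.
Adding 30 calendar days to 21 February 2025 gives 23 March 2025, which is the last day of the appeal period.
Adding 12 calendar days to 23 March 2025 gives 4 April 2025, which is the last day of the notice period.
Adding 14 calendar days to 4 April 2025 gives 18 April 2025, which is the date acceleration becomes effective.

18 April 2025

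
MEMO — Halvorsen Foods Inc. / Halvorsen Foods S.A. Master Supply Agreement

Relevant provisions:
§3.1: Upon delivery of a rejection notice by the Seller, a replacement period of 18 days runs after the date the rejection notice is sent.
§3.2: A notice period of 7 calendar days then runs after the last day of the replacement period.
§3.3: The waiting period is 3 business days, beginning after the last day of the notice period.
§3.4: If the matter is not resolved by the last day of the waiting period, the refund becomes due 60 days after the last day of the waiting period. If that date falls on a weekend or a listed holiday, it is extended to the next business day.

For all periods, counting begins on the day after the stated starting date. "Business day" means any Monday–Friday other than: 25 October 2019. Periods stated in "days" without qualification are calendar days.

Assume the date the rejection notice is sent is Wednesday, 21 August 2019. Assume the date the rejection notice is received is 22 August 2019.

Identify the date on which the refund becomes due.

Adding 18 calendar days to 21 August 2019 gives 8 September 2019, which is the last day of the replacement period.
The last day of the notice period: 8 September 2019 + 7 days = 15 September 2019.
From Sunday, 15 September 2019, 3 business days (Sep 16, Sep 17, Sep 18, skipping weekends) brings us to Wednesday, 18 September 2019, which is the last day of the waiting period.
The date on which the refund becomes due: 60 calendar days after 18 September 2019 is 17 November 2019. That falls on a Sunday, so it rolls to the next business day, Monday, 18 November 2019.

18 November 2019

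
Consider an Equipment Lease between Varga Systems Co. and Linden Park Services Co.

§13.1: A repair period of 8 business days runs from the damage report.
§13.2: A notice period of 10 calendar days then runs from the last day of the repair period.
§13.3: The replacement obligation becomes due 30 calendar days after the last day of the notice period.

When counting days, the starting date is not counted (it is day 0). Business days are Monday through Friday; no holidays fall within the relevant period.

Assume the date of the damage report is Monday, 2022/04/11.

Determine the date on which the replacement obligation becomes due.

The last day of the repair period: 8 business days after Monday, 2022/04/11, skipping weekends — Apr 12, Apr 13, Apr 14, Apr 15, Apr 18, Apr 19, Apr 20, Apr 21 — lands on Thursday, 2022/04/21.
Adding 10 calendar days to 2022/04/21 gives 2022/05/01, which is the last day of the notice period.
The date on which the replacement obligation becomes due: 30 calendar days after 2022/05/01 is 2022/05/31.

2022/05/31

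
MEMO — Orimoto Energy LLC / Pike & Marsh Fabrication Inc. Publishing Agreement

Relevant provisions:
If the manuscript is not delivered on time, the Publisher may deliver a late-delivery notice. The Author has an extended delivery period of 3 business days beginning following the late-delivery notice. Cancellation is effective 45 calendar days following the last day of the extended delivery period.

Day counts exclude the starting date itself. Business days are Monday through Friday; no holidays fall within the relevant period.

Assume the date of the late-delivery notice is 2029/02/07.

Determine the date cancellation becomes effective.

The last day of the extended delivery period: 3 business days after Wednesday, 2029/02/07, skipping weekends — Feb 8, Feb 9, Feb 12 — lands on Monday, 2029/02/12.
Adding 45 calendar days to 2029/02/12 gives 2029/03/29, which is the date cancellation becomes effective.

2029/03/29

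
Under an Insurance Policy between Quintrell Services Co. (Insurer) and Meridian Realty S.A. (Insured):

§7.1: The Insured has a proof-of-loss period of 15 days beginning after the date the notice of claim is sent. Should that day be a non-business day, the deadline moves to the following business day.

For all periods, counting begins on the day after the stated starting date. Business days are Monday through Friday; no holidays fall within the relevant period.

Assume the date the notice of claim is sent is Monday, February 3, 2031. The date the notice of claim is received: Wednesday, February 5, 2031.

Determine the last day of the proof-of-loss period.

Adding 15 calendar days to February 3, 2031 gives February 18, 2031, which is the last day of the proof-of-loss period. February 18, 2031 is a Tuesday, so no roll-forward applies.

February 18, 2031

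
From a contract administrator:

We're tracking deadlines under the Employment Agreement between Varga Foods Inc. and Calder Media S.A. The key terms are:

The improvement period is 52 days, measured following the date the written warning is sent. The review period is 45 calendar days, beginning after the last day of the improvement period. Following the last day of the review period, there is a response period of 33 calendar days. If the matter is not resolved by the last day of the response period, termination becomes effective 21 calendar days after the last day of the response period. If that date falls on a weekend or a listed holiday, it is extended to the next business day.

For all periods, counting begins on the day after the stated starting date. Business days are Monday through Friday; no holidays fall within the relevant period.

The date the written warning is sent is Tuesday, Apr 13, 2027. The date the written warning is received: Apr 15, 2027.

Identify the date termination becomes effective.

Sep 13, 2027

The last day of the improvement period: 52 calendar days after Apr 13, 2027 is Jun 4, 2027.
Adding 45 calendar days to Jun 4, 2027 gives Jul 19, 2027, which is the last day of the review period.
The last day of the response period: Jul 19, 2027 + 33 days = Aug 21, 2027.
The date termination becomes effective: Aug 21, 2027 + 21 days = Sep 11, 2027. That falls on a Saturday, so it rolls to the next business day, Monday, Sep 13, 2027.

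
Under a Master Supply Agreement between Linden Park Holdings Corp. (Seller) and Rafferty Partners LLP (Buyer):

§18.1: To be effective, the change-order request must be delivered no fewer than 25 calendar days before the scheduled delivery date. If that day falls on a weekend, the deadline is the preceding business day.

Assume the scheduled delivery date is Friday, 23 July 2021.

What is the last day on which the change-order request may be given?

28 June 2021

23 July 2021 minus 25 days is 28 June 2021. That is a Monday, so no adjustment is needed.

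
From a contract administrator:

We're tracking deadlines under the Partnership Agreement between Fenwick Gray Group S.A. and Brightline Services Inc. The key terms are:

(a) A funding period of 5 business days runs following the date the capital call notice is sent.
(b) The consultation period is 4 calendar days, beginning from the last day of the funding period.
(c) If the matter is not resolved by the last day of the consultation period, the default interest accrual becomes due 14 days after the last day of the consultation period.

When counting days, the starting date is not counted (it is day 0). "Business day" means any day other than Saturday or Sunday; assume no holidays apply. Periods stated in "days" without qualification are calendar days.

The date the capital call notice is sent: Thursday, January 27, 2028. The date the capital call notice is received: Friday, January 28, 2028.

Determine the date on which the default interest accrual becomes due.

February 21, 2028

The last day of the funding period: counting 5 business days from Thursday, January 27, 2028 (Jan 28, Jan 31, Feb 1, Feb 2, Feb 3, skipping weekends) reaches Thursday, February 3, 2028.
Adding 4 calendar days to February 3, 2028 gives February 7, 2028, which is the last day of the consultation period.
The date on which the default interest accrual becomes due: February 7, 2028 + 14 days = February 21, 2028.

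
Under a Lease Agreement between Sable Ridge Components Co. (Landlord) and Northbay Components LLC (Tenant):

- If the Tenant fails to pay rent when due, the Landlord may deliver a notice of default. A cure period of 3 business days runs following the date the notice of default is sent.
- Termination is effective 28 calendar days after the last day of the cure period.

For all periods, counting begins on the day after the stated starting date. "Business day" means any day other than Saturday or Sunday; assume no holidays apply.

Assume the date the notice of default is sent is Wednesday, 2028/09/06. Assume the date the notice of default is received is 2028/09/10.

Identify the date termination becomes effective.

2028/10/09

The last day of the cure period: counting 3 business days from Wednesday, 2028/09/06 (Sep 7, Sep 8, Sep 11, skipping weekends) reaches Monday, 2028/09/11.
The date termination becomes effective: 28 calendar days after 2028/09/11 is 2028/10/09.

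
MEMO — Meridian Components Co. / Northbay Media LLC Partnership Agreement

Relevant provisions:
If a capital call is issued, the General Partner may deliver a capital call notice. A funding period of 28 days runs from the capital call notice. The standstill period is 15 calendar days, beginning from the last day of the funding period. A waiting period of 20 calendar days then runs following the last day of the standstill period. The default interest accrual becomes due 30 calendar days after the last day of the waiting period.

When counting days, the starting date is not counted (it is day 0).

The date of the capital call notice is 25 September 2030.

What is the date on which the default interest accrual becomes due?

Adding 28 calendar days to 25 September 2030 gives 23 October 2030, which is the last day of the funding period.
Adding 15 calendar days to 23 October 2030 gives 7 November 2030, which is the last day of the standstill period.
The last day of the waiting period: 20 calendar days after 7 November 2030 is 27 November 2030.
Adding 30 calendar days to 27 November 2030 gives 27 December 2030, which is the date on which the default interest accrual becomes due.

27 December 2030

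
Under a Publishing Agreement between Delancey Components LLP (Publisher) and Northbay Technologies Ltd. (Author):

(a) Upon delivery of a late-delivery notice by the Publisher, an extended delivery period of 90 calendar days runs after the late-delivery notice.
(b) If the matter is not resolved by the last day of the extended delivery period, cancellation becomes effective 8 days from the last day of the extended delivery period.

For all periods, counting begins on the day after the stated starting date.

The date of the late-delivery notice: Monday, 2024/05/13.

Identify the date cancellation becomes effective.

2024/08/19

The last day of the extended delivery period: 90 calendar days after 2024/05/13 is 2024/08/11.
The date cancellation becomes effective: 8 calendar days after 2024/08/11 is 2024/08/19.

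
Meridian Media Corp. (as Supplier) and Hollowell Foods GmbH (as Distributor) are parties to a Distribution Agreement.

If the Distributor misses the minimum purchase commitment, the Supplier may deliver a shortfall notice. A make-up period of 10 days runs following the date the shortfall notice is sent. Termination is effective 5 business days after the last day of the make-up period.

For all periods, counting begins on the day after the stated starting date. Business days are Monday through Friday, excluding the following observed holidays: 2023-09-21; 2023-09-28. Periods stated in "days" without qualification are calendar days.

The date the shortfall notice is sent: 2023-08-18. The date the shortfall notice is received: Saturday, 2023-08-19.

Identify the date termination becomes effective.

The last day of the make-up period: 10 calendar days after 2023-08-18 is 2023-08-28.
The date termination becomes effective: counting 5 business days from Monday, 2023-08-28 (Aug 29, Aug 30, Aug 31, Sep 1, Sep 4, skipping weekends) reaches Monday, 2023-09-04.

2023-09-04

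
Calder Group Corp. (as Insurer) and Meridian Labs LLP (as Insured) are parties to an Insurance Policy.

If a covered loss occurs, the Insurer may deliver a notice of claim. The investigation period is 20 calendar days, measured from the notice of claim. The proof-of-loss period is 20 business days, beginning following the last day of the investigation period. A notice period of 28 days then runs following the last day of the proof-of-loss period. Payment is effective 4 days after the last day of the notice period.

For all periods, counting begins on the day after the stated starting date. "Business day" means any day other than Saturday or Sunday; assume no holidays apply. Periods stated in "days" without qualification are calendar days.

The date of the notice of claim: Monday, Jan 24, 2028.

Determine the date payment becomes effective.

Adding 20 calendar days to Jan 24, 2028 gives Feb 13, 2028, which is the last day of the investigation period.
The last day of the proof-of-loss period: counting 20 business days from Sunday, Feb 13, 2028 (Feb 14, Feb 15, Feb 16, Feb 17, …, Mar 8, Mar 9, Mar 10, skipping weekends) reaches Friday, Mar 10, 2028.
The last day of the notice period: 28 calendar days after Mar 10, 2028 is Apr 7, 2028.
Adding 4 calendar days to Apr 7, 2028 gives Apr 11, 2028, which is the date payment becomes effective.

Apr 11, 2028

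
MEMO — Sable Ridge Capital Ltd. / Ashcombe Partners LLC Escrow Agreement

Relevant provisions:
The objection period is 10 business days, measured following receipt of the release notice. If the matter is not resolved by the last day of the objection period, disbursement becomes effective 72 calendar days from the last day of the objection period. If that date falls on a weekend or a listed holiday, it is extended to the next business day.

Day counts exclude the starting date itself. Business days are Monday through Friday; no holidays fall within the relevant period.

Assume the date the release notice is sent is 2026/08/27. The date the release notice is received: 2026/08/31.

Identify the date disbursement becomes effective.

The last day of the objection period: counting 10 business days from Monday, 2026/08/31 (Sep 1, Sep 2, Sep 3, Sep 4, Sep 7, Sep 8, Sep 9, Sep 10, Sep 11, Sep 14, skipping weekends) reaches Monday, 2026/09/14.
Adding 72 calendar days to 2026/09/14 gives 2026/11/25, which is the date disbursement becomes effective. 2026/11/25 is a Wednesday, so no roll-forward applies.

2026/11/25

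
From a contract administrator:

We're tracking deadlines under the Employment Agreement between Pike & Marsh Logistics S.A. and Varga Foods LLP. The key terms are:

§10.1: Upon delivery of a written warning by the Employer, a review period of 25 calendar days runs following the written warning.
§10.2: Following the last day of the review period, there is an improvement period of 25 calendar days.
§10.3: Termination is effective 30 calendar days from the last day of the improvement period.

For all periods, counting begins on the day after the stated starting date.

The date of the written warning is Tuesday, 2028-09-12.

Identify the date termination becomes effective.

2028-12-01

The last day of the review period: 25 calendar days after 2028-09-12 is 2028-10-07.
Adding 25 calendar days to 2028-10-07 gives 2028-11-01, which is the last day of the improvement period.
The date termination becomes effective: 2028-11-01 + 30 days = 2028-12-01.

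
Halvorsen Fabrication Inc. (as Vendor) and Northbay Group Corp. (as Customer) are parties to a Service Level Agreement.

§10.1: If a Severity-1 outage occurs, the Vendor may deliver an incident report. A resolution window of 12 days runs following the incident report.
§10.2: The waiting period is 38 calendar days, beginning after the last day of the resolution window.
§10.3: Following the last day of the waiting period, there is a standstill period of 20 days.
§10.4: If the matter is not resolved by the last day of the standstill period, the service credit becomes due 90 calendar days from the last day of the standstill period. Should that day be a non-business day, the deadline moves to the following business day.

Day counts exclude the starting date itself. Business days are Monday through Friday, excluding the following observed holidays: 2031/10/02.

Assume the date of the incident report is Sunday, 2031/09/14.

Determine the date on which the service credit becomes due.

The last day of the resolution window: 12 calendar days after 2031/09/14 is 2031/09/26.
Adding 38 calendar days to 2031/09/26 gives 2031/11/03, which is the last day of the waiting period.
The last day of the standstill period: 2031/11/03 + 20 days = 2031/11/23.
The date on which the service credit becomes due: 90 calendar days after 2031/11/23 is 2032/02/21. That falls on a Saturday, so it rolls to the next business day, Monday, 2032/02/23.

2032/02/23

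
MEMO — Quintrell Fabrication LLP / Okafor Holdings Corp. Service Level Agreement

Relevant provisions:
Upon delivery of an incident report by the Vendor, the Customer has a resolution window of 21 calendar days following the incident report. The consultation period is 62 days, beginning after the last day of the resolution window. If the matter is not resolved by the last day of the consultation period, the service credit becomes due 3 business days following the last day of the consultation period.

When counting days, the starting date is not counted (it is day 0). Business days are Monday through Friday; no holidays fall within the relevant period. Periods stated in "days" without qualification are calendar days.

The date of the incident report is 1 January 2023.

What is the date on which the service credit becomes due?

29 March 2023

Adding 21 calendar days to 1 January 2023 gives 22 January 2023, which is the last day of the resolution window.
Adding 62 calendar days to 22 January 2023 gives 25 March 2023, which is the last day of the consultation period.
From Saturday, 25 March 2023, 3 business days (Mar 27, Mar 28, Mar 29, skipping weekends) brings us to Wednesday, 29 March 2023, which is the date on which the service credit becomes due.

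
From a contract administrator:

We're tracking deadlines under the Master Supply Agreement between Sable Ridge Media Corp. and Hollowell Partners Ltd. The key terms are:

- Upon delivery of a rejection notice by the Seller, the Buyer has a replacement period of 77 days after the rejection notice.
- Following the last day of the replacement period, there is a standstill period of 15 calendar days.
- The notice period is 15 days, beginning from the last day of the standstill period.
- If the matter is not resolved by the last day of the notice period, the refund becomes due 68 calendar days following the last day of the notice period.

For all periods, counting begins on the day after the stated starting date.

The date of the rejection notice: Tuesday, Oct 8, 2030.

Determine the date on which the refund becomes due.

Apr 1, 2031

The last day of the replacement period: 77 calendar days after Oct 8, 2030 is Dec 24, 2030.
Adding 15 calendar days to Dec 24, 2030 gives Jan 8, 2031, which is the last day of the standstill period.
Adding 15 calendar days to Jan 8, 2031 gives Jan 23, 2031, which is the last day of the notice period.
Adding 68 calendar days to Jan 23, 2031 gives Apr 1, 2031, which is the date on which the refund becomes due.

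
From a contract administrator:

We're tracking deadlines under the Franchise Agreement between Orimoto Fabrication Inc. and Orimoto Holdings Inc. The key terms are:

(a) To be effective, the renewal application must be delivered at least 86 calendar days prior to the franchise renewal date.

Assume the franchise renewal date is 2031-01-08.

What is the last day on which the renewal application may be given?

2030-10-14

2031-01-08 minus 86 days is 2030-10-14.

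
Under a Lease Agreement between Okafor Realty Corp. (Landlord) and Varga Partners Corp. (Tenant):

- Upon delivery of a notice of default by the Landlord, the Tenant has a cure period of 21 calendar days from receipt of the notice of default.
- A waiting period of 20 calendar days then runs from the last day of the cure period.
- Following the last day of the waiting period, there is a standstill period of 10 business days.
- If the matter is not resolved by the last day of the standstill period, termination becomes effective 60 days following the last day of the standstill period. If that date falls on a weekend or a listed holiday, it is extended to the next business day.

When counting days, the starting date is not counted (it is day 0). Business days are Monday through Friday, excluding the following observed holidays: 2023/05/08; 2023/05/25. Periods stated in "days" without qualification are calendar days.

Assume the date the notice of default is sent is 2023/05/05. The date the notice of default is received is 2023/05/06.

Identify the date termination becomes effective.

2023/08/29

The last day of the cure period: 2023/05/06 + 21 days = 2023/05/27.
The last day of the waiting period: 20 calendar days after 2023/05/27 is 2023/06/16.
The last day of the standstill period: 10 business days after Friday, 2023/06/16, skipping weekends — Jun 19, Jun 20, Jun 21, Jun 22, Jun 23, Jun 26, Jun 27, Jun 28, Jun 29, Jun 30 — lands on Friday, 2023/06/30.
The date termination becomes effective: 60 calendar days after 2023/06/30 is 2023/08/29. 2023/08/29 is a Tuesday and is not a listed holiday, so no roll-forward applies.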